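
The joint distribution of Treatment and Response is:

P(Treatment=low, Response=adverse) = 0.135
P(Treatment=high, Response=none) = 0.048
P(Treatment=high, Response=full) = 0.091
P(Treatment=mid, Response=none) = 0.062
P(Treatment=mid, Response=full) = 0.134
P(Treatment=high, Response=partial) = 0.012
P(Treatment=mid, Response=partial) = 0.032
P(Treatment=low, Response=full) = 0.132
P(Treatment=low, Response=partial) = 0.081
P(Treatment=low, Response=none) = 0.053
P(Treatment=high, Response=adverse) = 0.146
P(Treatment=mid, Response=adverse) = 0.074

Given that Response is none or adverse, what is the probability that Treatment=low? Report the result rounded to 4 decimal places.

P(Response=none) = 0.053 + 0.062 + 0.048 = 0.163.
P(Response=adverse) = 0.135 + 0.074 + 0.146 = 0.355.
P(Response ∈ {none, adverse}) = 0.163 + 0.355 = 0.518; P(Treatment=low, Response ∈ {none, adverse}) = 0.053 + 0.135 = 0.188.
P(Treatment=low | Response ∈ {none, adverse}) = 0.188/0.518 = 0.3629.

0.3629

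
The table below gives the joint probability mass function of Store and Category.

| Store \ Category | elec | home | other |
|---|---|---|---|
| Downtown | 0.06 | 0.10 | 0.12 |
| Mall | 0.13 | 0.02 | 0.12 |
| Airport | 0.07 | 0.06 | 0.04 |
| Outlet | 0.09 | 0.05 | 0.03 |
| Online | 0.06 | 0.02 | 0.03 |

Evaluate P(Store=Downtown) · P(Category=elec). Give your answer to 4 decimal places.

P(Store=Downtown) = 0.06 + 0.10 + 0.12 = 0.28.
P(Category=elec) = 0.06 + 0.13 + 0.07 + 0.09 + 0.06 = 0.41.
Product: 0.28 × 0.41 = 0.1148.

0.1148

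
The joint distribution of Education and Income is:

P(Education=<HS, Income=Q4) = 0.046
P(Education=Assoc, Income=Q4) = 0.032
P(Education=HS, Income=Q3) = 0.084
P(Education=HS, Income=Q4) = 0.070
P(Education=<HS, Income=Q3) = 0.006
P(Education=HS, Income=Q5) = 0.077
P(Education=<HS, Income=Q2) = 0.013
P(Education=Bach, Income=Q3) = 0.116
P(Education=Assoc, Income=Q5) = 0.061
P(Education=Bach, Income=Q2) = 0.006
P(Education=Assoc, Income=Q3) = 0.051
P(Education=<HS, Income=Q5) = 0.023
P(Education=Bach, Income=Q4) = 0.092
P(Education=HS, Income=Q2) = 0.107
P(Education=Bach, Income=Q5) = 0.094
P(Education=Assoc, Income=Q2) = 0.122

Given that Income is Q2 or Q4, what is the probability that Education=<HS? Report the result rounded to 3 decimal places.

P(Income=Q2) = 0.013 + 0.107 + 0.122 + 0.006 = 0.248.
P(Income=Q4) = 0.046 + 0.070 + 0.032 + 0.092 = 0.240.
P(Income ∈ {Q2, Q4}) = 0.248 + 0.240 = 0.488; P(Education=<HS, Income ∈ {Q2, Q4}) = 0.013 + 0.046 = 0.059.
P(Education=<HS | Income ∈ {Q2, Q4}) = 0.059/0.488 = 0.121.

0.121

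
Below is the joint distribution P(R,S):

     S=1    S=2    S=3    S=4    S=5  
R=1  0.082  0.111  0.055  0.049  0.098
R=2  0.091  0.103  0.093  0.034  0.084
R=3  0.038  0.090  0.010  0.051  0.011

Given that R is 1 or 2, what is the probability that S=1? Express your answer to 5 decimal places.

P(R=1) = 0.082 + 0.111 + 0.055 + 0.049 + 0.098 = 0.395.
P(R=2) = 0.091 + 0.103 + 0.093 + 0.034 + 0.084 = 0.405.
P(R ∈ {1, 2}) = 0.395 + 0.405 = 0.800; P(S=1, R ∈ {1, 2}) = 0.082 + 0.091 = 0.173.
P(S=1 | R ∈ {1, 2}) = 0.173/0.800 = 0.21625.

0.21625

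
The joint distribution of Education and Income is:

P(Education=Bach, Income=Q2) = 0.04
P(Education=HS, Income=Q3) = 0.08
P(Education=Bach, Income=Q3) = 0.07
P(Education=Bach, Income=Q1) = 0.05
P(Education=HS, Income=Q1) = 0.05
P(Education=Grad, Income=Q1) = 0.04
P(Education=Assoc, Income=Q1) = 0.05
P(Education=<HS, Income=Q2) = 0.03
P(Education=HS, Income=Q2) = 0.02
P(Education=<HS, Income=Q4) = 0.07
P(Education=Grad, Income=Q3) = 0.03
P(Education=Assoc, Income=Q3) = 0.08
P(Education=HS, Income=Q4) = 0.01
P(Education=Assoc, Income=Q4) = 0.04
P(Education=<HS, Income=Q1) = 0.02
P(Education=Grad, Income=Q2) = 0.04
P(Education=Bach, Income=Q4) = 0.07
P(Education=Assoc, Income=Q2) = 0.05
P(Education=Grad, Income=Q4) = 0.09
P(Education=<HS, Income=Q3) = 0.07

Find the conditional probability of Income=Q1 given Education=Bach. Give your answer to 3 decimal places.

0.217

P(Education=Bach) = 0.05 + 0.04 + 0.07 + 0.07 = 0.23.
P(Income=Q1 | Education=Bach) = 0.05/0.23 = 0.217.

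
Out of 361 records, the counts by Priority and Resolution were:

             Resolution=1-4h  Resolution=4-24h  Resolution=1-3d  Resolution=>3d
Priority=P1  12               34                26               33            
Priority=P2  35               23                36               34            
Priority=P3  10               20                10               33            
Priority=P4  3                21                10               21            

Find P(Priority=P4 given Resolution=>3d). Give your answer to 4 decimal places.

0.1736

Total with Resolution=>3d: 33 + 34 + 33 + 21 = 121.
P(Priority=P4 | Resolution=>3d) = 21/121 = 0.1736.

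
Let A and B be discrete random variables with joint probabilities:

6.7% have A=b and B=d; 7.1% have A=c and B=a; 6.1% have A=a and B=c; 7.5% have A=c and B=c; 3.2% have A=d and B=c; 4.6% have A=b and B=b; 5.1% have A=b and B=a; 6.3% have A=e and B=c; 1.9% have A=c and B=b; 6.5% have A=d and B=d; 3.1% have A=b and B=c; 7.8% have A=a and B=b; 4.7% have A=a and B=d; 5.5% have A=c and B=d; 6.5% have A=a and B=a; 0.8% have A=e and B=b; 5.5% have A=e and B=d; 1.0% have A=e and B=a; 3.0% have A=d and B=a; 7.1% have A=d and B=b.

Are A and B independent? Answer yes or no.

no

P(A=c) = 0.220 and P(B=b) = 0.222, so their product is 0.04884, but P(A=c, B=b) = 0.019. Since these differ, A and B are not independent.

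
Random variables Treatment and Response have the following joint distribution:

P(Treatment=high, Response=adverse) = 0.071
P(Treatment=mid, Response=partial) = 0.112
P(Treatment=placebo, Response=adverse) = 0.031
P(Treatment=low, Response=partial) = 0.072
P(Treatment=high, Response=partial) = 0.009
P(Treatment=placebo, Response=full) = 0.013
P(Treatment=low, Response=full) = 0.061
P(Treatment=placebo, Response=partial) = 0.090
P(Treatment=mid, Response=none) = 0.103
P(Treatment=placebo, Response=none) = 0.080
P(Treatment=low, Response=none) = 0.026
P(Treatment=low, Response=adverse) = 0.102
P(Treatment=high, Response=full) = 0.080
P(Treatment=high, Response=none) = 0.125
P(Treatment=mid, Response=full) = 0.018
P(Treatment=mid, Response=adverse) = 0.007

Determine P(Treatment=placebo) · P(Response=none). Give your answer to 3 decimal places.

0.071

P(Treatment=placebo) = 0.080 + 0.090 + 0.013 + 0.031 = 0.214.
P(Response=none) = 0.080 + 0.026 + 0.103 + 0.125 = 0.334.
Product: 0.214 × 0.334 = 0.071.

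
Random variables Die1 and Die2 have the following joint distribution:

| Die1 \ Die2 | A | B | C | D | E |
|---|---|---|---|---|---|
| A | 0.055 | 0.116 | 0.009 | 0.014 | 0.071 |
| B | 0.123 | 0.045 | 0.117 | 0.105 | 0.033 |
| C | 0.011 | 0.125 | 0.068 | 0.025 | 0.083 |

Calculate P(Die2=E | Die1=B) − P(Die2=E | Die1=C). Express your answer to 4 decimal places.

-0.1880

P(Die1=B) = 0.123 + 0.045 + 0.117 + 0.105 + 0.033 = 0.423; P(Die2=E | Die1=B) = 0.033/0.423 = 0.07801.
P(Die1=C) = 0.011 + 0.125 + 0.068 + 0.025 + 0.083 = 0.312; P(Die2=E | Die1=C) = 0.083/0.312 = 0.26603.
Difference = -0.1880.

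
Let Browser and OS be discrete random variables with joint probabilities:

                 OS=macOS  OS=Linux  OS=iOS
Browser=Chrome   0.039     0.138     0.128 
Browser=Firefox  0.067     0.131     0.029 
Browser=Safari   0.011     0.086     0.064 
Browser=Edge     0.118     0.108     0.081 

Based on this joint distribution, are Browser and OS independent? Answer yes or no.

no

P(Browser=Edge) = 0.307 and P(OS=macOS) = 0.235, so their product is 0.07215, but P(Browser=Edge, OS=macOS) = 0.118. Since these differ, Browser and OS are not independent.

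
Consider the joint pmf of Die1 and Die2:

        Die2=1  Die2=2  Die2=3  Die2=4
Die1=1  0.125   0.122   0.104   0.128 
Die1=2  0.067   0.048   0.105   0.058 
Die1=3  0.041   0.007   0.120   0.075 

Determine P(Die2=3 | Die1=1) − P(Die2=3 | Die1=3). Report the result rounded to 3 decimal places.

P(Die1=1) = 0.125 + 0.122 + 0.104 + 0.128 = 0.479; P(Die2=3 | Die1=1) = 0.104/0.479 = 0.2171.
P(Die1=3) = 0.041 + 0.007 + 0.120 + 0.075 = 0.243; P(Die2=3 | Die1=3) = 0.120/0.243 = 0.4938.
Difference = -0.277.

-0.277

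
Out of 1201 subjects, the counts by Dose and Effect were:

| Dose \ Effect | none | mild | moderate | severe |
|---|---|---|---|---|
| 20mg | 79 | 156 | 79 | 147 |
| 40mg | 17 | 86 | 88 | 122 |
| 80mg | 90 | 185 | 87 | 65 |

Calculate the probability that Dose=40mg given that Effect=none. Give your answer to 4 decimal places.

0.0914

Total with Effect=none: 79 + 17 + 90 = 186.
P(Dose=40mg | Effect=none) = 17/186 = 0.0914.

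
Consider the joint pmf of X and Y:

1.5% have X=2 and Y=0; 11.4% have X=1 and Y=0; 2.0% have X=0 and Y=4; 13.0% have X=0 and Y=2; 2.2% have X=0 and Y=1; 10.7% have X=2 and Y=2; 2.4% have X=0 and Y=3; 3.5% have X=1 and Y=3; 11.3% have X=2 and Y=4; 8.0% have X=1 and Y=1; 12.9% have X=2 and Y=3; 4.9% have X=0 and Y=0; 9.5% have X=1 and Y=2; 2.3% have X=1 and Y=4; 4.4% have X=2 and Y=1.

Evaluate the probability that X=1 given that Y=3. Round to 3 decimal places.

0.186

P(Y=3) = 0.024 + 0.035 + 0.129 = 0.188.
P(X=1 | Y=3) = 0.035/0.188 = 0.186.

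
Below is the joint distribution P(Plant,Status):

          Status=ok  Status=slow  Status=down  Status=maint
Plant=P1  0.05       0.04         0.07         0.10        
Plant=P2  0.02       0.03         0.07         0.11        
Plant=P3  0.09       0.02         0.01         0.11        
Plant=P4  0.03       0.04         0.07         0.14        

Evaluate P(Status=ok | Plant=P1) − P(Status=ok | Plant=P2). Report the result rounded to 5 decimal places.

P(Plant=P1) = 0.05 + 0.04 + 0.07 + 0.10 = 0.26; P(Status=ok | Plant=P1) = 0.05/0.26 = 0.192308.
P(Plant=P2) = 0.02 + 0.03 + 0.07 + 0.11 = 0.23; P(Status=ok | Plant=P2) = 0.02/0.23 = 0.086957.
Difference = 0.10535.

0.10535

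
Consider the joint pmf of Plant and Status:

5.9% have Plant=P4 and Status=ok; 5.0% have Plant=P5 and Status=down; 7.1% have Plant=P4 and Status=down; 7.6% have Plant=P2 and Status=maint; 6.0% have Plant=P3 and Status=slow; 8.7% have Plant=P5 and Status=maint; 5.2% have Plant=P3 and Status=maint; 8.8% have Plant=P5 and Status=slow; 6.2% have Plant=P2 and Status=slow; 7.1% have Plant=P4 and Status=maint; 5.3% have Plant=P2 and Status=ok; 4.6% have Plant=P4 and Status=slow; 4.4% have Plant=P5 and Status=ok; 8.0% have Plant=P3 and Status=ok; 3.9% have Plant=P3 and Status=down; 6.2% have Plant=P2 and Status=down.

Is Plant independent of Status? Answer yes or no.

no

P(Plant=P3) = 0.231 and P(Status=ok) = 0.236, so their product is 0.05452, but P(Plant=P3, Status=ok) = 0.080. Since these differ, Plant and Status are not independent.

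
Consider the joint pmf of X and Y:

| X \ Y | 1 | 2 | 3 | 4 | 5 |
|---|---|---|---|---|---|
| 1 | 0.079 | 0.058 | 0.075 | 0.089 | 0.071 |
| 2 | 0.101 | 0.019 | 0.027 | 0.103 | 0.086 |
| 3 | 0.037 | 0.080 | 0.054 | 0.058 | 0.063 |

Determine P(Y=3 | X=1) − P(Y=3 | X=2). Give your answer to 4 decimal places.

P(X=1) = 0.079 + 0.058 + 0.075 + 0.089 + 0.071 = 0.372; P(Y=3 | X=1) = 0.075/0.372 = 0.20161.
P(X=2) = 0.101 + 0.019 + 0.027 + 0.103 + 0.086 = 0.336; P(Y=3 | X=2) = 0.027/0.336 = 0.08036.
Difference = 0.1213.

0.1213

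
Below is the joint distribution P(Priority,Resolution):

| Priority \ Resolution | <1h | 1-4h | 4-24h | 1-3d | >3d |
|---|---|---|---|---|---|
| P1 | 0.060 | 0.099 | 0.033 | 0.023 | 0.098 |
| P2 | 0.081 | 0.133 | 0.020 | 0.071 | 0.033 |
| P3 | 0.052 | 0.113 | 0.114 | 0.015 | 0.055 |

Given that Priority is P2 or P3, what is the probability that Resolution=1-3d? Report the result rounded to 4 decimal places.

P(Priority=P2) = 0.081 + 0.133 + 0.020 + 0.071 + 0.033 = 0.338.
P(Priority=P3) = 0.052 + 0.113 + 0.114 + 0.015 + 0.055 = 0.349.
P(Priority ∈ {P2, P3}) = 0.338 + 0.349 = 0.687; P(Resolution=1-3d, Priority ∈ {P2, P3}) = 0.071 + 0.015 = 0.086.
P(Resolution=1-3d | Priority ∈ {P2, P3}) = 0.086/0.687 = 0.1252.

0.1252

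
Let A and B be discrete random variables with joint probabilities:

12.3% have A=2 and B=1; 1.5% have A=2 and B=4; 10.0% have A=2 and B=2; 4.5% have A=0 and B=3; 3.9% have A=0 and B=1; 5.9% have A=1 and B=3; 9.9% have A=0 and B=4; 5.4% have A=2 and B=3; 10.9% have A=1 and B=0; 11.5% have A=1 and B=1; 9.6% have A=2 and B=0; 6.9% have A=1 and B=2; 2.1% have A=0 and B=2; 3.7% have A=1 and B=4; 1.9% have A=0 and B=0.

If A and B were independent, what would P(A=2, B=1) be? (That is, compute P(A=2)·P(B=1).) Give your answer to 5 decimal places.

P(A=2) = 0.096 + 0.123 + 0.100 + 0.054 + 0.015 = 0.388.
P(B=1) = 0.039 + 0.115 + 0.123 = 0.277.
Product: 0.388 × 0.277 = 0.10748.

0.10748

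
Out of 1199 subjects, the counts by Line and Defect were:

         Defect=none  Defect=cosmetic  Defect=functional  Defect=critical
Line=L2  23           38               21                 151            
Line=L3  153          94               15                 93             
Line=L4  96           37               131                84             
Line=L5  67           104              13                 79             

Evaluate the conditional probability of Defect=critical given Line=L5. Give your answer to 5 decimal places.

Total with Line=L5: 67 + 104 + 13 + 79 = 263.
P(Defect=critical | Line=L5) = 79/263 = 0.30038.

0.30038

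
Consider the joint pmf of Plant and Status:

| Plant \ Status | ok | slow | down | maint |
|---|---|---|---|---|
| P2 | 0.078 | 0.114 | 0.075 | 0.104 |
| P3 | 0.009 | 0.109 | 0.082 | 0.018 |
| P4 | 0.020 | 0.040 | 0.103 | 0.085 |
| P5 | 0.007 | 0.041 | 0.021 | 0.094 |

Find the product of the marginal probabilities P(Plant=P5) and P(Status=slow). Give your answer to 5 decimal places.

0.04955

P(Plant=P5) = 0.007 + 0.041 + 0.021 + 0.094 = 0.163.
P(Status=slow) = 0.114 + 0.109 + 0.040 + 0.041 = 0.304.
Product: 0.163 × 0.304 = 0.04955.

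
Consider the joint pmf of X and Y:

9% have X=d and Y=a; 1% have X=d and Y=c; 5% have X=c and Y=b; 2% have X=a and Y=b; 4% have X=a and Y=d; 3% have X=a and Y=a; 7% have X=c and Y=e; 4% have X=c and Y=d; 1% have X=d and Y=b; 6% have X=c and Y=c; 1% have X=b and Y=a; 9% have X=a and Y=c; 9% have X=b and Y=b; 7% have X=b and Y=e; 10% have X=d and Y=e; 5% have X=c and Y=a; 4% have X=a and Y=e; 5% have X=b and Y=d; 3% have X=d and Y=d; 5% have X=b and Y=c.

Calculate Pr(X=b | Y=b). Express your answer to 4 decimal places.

P(Y=b) = 0.02 + 0.09 + 0.05 + 0.01 = 0.17.
P(X=b | Y=b) = 0.09/0.17 = 0.5294.

0.5294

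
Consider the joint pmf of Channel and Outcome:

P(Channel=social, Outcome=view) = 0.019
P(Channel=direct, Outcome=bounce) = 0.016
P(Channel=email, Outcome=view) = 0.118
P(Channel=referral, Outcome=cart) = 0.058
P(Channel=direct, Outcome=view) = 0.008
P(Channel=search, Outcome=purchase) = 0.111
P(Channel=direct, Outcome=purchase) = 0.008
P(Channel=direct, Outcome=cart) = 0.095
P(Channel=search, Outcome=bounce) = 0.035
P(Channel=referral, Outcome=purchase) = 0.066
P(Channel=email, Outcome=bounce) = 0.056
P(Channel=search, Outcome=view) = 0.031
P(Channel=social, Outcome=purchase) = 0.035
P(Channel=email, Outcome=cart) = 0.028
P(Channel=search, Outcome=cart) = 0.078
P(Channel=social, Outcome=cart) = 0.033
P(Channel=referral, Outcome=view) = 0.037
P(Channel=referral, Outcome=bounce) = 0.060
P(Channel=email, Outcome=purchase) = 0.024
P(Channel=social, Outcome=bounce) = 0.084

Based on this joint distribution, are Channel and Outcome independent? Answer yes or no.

P(Channel=email) = 0.226 and P(Outcome=view) = 0.213, so their product is 0.04814, but P(Channel=email, Outcome=view) = 0.118. Since these differ, Channel and Outcome are not independent.

no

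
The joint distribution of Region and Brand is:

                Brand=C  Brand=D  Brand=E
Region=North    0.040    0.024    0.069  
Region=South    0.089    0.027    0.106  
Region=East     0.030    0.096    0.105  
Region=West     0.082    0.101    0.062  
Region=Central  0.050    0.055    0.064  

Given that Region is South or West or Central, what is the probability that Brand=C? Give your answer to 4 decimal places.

0.3475

P(Region=South) = 0.089 + 0.027 + 0.106 = 0.222.
P(Region=West) = 0.082 + 0.101 + 0.062 = 0.245.
P(Region=Central) = 0.050 + 0.055 + 0.064 = 0.169.
P(Region ∈ {South, West, Central}) = 0.222 + 0.245 + 0.169 = 0.636; P(Brand=C, Region ∈ {South, West, Central}) = 0.089 + 0.082 + 0.050 = 0.221.
P(Brand=C | Region ∈ {South, West, Central}) = 0.221/0.636 = 0.3475.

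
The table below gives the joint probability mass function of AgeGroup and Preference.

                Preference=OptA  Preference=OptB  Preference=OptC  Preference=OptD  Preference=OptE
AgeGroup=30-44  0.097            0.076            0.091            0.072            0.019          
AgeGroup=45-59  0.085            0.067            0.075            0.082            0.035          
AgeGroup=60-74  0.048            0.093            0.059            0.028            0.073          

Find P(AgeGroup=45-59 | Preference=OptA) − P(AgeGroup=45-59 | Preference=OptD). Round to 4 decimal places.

P(Preference=OptA) = 0.097 + 0.085 + 0.048 = 0.230; P(AgeGroup=45-59 | Preference=OptA) = 0.085/0.230 = 0.36957.
P(Preference=OptD) = 0.072 + 0.082 + 0.028 = 0.182; P(AgeGroup=45-59 | Preference=OptD) = 0.082/0.182 = 0.45055.
Difference = -0.0810.

-0.0810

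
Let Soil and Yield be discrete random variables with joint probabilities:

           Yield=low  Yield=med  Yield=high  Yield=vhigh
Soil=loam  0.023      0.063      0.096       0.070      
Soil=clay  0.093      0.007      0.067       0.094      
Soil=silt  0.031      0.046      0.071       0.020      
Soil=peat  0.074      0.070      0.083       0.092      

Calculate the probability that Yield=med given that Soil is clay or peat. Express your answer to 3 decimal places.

P(Soil=clay) = 0.093 + 0.007 + 0.067 + 0.094 = 0.261.
P(Soil=peat) = 0.074 + 0.070 + 0.083 + 0.092 = 0.319.
P(Soil ∈ {clay, peat}) = 0.261 + 0.319 = 0.580; P(Yield=med, Soil ∈ {clay, peat}) = 0.007 + 0.070 = 0.077.
P(Yield=med | Soil ∈ {clay, peat}) = 0.077/0.580 = 0.133.

0.133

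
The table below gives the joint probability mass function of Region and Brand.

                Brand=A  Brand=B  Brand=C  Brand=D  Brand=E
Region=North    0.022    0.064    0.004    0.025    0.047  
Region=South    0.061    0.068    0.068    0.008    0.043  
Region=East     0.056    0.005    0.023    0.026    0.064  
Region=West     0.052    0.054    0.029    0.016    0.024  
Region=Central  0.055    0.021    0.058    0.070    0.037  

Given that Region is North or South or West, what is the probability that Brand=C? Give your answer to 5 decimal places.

P(Region=North) = 0.022 + 0.064 + 0.004 + 0.025 + 0.047 = 0.162.
P(Region=South) = 0.061 + 0.068 + 0.068 + 0.008 + 0.043 = 0.248.
P(Region=West) = 0.052 + 0.054 + 0.029 + 0.016 + 0.024 = 0.175.
P(Region ∈ {North, South, West}) = 0.162 + 0.248 + 0.175 = 0.585; P(Brand=C, Region ∈ {North, South, West}) = 0.004 + 0.068 + 0.029 = 0.101.
P(Brand=C | Region ∈ {North, South, West}) = 0.101/0.585 = 0.17265.

0.17265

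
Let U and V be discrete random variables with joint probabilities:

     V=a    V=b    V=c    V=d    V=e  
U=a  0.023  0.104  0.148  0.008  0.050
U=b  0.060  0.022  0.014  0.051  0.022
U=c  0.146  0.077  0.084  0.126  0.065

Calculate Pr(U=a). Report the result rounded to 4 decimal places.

0.3330

P(U=a) = 0.023 + 0.104 + 0.148 + 0.008 + 0.050 = 0.333.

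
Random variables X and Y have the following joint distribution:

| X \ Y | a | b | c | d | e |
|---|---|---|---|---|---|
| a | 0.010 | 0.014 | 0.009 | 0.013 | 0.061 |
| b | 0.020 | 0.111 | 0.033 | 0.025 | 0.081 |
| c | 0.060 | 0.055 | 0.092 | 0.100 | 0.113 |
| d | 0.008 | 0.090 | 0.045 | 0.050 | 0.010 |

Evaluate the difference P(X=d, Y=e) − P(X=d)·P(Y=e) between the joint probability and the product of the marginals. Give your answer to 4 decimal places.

P(X=d) = 0.008 + 0.090 + 0.045 + 0.050 + 0.010 = 0.203.
P(Y=e) = 0.061 + 0.081 + 0.113 + 0.010 = 0.265.
P(X=d, Y=e) − P(X=d)P(Y=e) = 0.010 − 0.203×0.265 = -0.0438.

-0.0438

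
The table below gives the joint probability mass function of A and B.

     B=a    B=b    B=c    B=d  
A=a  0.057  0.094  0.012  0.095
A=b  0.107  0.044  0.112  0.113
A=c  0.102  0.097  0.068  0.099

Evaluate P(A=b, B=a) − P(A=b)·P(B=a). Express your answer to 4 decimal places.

0.0070

P(A=b) = 0.107 + 0.044 + 0.112 + 0.113 = 0.376.
P(B=a) = 0.057 + 0.107 + 0.102 = 0.266.
P(A=b, B=a) − P(A=b)P(B=a) = 0.107 − 0.376×0.266 = 0.0070.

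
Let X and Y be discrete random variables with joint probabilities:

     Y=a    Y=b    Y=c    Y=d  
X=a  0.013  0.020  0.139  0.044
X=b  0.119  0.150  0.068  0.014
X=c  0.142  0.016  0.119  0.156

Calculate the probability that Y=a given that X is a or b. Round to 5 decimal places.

P(X=a) = 0.013 + 0.020 + 0.139 + 0.044 = 0.216.
P(X=b) = 0.119 + 0.150 + 0.068 + 0.014 = 0.351.
P(X ∈ {a, b}) = 0.216 + 0.351 = 0.567; P(Y=a, X ∈ {a, b}) = 0.013 + 0.119 = 0.132.
P(Y=a | X ∈ {a, b}) = 0.132/0.567 = 0.23280.

0.23280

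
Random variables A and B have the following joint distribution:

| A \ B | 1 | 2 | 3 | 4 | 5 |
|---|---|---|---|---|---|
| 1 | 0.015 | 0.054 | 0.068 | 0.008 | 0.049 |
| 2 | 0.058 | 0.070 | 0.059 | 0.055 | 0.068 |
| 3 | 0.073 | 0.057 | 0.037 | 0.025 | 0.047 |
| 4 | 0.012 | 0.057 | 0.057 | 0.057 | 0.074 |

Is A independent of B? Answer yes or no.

P(A=3) = 0.239 and P(B=1) = 0.158, so their product is 0.03776, but P(A=3, B=1) = 0.073. Since these differ, A and B are not independent.

no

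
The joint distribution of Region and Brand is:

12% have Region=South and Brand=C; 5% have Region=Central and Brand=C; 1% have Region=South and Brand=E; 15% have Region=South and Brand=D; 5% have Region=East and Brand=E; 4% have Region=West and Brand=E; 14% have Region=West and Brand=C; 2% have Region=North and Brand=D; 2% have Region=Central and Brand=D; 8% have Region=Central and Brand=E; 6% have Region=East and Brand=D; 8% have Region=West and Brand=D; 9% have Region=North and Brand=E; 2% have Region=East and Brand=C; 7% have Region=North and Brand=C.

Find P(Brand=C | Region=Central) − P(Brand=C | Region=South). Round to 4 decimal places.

P(Region=Central) = 0.05 + 0.02 + 0.08 = 0.15; P(Brand=C | Region=Central) = 0.05/0.15 = 0.33333.
P(Region=South) = 0.12 + 0.15 + 0.01 = 0.28; P(Brand=C | Region=South) = 0.12/0.28 = 0.42857.
Difference = -0.0952.

-0.0952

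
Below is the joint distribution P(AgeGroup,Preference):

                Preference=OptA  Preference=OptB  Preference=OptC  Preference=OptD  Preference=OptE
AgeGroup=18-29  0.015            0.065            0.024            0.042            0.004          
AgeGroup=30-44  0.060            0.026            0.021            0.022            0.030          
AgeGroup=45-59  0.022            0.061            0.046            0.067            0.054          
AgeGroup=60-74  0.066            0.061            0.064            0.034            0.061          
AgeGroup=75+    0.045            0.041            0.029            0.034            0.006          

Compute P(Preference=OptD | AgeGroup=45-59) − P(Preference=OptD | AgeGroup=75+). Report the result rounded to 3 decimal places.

P(AgeGroup=45-59) = 0.022 + 0.061 + 0.046 + 0.067 + 0.054 = 0.250; P(Preference=OptD | AgeGroup=45-59) = 0.067/0.250 = 0.2680.
P(AgeGroup=75+) = 0.045 + 0.041 + 0.029 + 0.034 + 0.006 = 0.155; P(Preference=OptD | AgeGroup=75+) = 0.034/0.155 = 0.2194.
Difference = 0.049.

0.049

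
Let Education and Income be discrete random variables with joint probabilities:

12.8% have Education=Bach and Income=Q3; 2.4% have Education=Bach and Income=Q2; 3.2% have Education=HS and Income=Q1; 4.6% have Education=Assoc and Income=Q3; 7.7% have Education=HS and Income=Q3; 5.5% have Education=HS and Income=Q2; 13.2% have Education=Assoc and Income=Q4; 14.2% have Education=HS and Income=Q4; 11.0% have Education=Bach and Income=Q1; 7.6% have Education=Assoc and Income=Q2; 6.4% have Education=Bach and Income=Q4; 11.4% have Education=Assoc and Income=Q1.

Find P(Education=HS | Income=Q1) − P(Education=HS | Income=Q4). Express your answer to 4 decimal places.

-0.2951

P(Income=Q1) = 0.032 + 0.114 + 0.110 = 0.256; P(Education=HS | Income=Q1) = 0.032/0.256 = 0.12500.
P(Income=Q4) = 0.142 + 0.132 + 0.064 = 0.338; P(Education=HS | Income=Q4) = 0.142/0.338 = 0.42012.
Difference = -0.2951.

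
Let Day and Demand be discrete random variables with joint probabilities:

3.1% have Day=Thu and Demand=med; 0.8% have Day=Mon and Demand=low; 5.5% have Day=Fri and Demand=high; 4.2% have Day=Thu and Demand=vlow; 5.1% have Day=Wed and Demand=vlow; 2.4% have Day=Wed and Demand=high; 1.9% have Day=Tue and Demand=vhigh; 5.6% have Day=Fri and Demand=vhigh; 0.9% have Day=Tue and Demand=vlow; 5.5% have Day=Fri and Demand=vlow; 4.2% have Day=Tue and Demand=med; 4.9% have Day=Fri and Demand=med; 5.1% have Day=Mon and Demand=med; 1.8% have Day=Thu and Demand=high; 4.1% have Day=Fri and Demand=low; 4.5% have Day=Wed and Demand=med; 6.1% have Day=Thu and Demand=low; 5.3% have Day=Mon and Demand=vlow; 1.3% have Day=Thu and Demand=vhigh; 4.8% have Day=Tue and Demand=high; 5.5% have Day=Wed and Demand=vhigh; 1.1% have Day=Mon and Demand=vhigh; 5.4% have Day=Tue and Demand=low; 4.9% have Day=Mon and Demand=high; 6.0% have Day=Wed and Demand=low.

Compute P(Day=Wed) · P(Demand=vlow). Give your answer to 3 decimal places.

0.049

P(Day=Wed) = 0.051 + 0.060 + 0.045 + 0.024 + 0.055 = 0.235.
P(Demand=vlow) = 0.053 + 0.009 + 0.051 + 0.042 + 0.055 = 0.210.
Product: 0.235 × 0.210 = 0.049.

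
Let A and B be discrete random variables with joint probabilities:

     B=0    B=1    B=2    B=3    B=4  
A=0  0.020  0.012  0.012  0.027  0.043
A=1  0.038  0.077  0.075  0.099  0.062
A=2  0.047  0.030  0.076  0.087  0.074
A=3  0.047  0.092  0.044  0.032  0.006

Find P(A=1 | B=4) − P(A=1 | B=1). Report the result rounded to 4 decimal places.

P(B=4) = 0.043 + 0.062 + 0.074 + 0.006 = 0.185; P(A=1 | B=4) = 0.062/0.185 = 0.33514.
P(B=1) = 0.012 + 0.077 + 0.030 + 0.092 = 0.211; P(A=1 | B=1) = 0.077/0.211 = 0.36493.
Difference = -0.0298.

-0.0298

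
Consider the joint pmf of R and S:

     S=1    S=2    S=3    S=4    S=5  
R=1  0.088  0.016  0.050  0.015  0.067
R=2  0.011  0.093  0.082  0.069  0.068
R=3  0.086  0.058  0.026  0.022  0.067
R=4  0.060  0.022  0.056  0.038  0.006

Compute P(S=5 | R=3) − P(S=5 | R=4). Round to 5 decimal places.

0.22572

P(R=3) = 0.086 + 0.058 + 0.026 + 0.022 + 0.067 = 0.259; P(S=5 | R=3) = 0.067/0.259 = 0.258687.
P(R=4) = 0.060 + 0.022 + 0.056 + 0.038 + 0.006 = 0.182; P(S=5 | R=4) = 0.006/0.182 = 0.032967.
Difference = 0.22572.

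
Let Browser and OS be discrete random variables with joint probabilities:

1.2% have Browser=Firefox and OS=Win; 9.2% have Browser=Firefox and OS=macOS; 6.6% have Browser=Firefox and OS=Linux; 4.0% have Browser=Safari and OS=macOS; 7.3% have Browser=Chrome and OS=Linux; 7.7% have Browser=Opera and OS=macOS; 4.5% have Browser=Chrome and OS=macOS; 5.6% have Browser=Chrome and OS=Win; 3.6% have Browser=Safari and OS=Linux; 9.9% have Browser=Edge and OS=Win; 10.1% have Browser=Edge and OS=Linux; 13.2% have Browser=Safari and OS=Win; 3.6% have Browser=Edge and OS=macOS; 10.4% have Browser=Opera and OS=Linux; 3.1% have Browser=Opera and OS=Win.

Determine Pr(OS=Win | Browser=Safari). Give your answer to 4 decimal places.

0.6346

P(Browser=Safari) = 0.132 + 0.040 + 0.036 = 0.208.
P(OS=Win | Browser=Safari) = 0.132/0.208 = 0.6346.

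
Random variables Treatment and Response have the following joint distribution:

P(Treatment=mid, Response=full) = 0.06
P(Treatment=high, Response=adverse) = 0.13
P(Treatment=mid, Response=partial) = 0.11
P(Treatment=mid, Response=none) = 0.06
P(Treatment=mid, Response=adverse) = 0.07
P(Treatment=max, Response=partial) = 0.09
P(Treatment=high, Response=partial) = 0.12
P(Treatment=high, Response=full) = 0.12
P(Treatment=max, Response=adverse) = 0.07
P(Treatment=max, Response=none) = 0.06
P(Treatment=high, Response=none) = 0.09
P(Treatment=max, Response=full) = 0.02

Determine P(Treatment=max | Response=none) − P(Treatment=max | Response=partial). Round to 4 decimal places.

0.0045

P(Response=none) = 0.06 + 0.09 + 0.06 = 0.21; P(Treatment=max | Response=none) = 0.06/0.21 = 0.28571.
P(Response=partial) = 0.11 + 0.12 + 0.09 = 0.32; P(Treatment=max | Response=partial) = 0.09/0.32 = 0.28125.
Difference = 0.0045.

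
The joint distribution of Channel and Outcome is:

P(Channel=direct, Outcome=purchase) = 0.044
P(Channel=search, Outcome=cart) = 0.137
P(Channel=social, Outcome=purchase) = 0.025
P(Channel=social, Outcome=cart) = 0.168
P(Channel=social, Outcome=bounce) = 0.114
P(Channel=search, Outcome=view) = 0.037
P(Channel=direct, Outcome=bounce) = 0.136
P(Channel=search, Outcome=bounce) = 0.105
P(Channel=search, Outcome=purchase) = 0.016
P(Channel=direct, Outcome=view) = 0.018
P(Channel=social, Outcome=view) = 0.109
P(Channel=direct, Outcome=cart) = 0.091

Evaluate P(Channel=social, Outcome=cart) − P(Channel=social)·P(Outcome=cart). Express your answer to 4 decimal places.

P(Channel=social) = 0.114 + 0.109 + 0.168 + 0.025 = 0.416.
P(Outcome=cart) = 0.137 + 0.168 + 0.091 = 0.396.
P(Channel=social, Outcome=cart) − P(Channel=social)P(Outcome=cart) = 0.168 − 0.416×0.396 = 0.0033.

0.0033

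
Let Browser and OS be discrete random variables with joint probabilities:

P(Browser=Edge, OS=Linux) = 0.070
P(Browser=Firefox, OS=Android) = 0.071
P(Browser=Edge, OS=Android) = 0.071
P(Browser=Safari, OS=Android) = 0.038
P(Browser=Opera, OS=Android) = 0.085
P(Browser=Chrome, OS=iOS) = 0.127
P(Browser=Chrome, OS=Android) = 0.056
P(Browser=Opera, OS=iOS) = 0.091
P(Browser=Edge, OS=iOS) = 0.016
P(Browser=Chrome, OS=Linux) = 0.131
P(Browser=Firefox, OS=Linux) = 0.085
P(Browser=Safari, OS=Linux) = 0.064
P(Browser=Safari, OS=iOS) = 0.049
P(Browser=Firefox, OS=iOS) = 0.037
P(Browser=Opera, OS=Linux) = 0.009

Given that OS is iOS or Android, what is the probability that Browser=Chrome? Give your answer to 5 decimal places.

P(OS=iOS) = 0.127 + 0.037 + 0.049 + 0.016 + 0.091 = 0.320.
P(OS=Android) = 0.056 + 0.071 + 0.038 + 0.071 + 0.085 = 0.321.
P(OS ∈ {iOS, Android}) = 0.320 + 0.321 = 0.641; P(Browser=Chrome, OS ∈ {iOS, Android}) = 0.127 + 0.056 = 0.183.
P(Browser=Chrome | OS ∈ {iOS, Android}) = 0.183/0.641 = 0.28549.

0.28549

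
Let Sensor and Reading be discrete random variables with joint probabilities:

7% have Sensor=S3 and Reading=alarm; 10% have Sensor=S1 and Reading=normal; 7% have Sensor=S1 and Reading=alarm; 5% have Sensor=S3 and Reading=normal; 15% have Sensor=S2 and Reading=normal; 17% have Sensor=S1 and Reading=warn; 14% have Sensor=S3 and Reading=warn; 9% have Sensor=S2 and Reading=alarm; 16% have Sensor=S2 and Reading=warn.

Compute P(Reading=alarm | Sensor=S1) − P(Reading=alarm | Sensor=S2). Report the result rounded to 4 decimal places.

-0.0191

P(Sensor=S1) = 0.10 + 0.17 + 0.07 = 0.34; P(Reading=alarm | Sensor=S1) = 0.07/0.34 = 0.20588.
P(Sensor=S2) = 0.15 + 0.16 + 0.09 = 0.40; P(Reading=alarm | Sensor=S2) = 0.09/0.40 = 0.22500.
Difference = -0.0191.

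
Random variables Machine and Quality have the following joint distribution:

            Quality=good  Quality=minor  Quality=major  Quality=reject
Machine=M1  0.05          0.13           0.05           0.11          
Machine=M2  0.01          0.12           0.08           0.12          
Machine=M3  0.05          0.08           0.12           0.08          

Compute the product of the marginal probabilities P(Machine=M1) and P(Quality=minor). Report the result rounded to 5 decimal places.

P(Machine=M1) = 0.05 + 0.13 + 0.05 + 0.11 = 0.34.
P(Quality=minor) = 0.13 + 0.12 + 0.08 = 0.33.
Product: 0.34 × 0.33 = 0.11220.

0.11220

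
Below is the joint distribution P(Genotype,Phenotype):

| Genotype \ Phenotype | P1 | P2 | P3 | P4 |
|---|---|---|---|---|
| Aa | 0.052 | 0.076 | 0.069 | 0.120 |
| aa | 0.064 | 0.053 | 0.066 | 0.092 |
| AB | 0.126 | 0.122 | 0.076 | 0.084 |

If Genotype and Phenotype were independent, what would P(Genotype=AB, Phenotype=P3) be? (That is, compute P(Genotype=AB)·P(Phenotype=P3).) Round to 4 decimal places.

0.0861

P(Genotype=AB) = 0.126 + 0.122 + 0.076 + 0.084 = 0.408.
P(Phenotype=P3) = 0.069 + 0.066 + 0.076 = 0.211.
Product: 0.408 × 0.211 = 0.0861.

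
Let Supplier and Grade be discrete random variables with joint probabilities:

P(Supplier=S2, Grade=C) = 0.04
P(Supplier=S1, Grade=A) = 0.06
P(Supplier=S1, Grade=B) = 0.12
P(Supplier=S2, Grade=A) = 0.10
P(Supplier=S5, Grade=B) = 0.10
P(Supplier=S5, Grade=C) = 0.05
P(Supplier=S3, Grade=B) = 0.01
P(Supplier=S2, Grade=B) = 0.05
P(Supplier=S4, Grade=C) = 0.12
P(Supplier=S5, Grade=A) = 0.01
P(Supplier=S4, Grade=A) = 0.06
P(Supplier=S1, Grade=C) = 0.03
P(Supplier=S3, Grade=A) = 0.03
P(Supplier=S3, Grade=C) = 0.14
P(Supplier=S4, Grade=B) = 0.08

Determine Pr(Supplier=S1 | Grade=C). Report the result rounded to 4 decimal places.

0.0789

P(Grade=C) = 0.03 + 0.04 + 0.14 + 0.12 + 0.05 = 0.38.
P(Supplier=S1 | Grade=C) = 0.03/0.38 = 0.0789.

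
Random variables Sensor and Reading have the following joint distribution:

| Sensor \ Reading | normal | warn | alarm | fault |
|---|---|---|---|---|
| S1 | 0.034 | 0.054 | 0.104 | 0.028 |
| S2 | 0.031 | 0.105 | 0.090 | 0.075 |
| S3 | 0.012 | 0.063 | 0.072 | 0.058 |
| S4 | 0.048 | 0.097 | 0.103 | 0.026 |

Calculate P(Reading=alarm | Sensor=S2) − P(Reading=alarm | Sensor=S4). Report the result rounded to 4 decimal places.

-0.0769

P(Sensor=S2) = 0.031 + 0.105 + 0.090 + 0.075 = 0.301; P(Reading=alarm | Sensor=S2) = 0.090/0.301 = 0.29900.
P(Sensor=S4) = 0.048 + 0.097 + 0.103 + 0.026 = 0.274; P(Reading=alarm | Sensor=S4) = 0.103/0.274 = 0.37591.
Difference = -0.0769.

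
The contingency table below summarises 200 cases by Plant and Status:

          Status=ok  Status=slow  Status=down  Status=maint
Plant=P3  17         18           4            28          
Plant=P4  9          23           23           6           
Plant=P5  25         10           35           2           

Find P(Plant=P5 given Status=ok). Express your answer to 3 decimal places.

Total with Status=ok: 17 + 9 + 25 = 51.
P(Plant=P5 | Status=ok) = 25/51 = 0.490.

0.490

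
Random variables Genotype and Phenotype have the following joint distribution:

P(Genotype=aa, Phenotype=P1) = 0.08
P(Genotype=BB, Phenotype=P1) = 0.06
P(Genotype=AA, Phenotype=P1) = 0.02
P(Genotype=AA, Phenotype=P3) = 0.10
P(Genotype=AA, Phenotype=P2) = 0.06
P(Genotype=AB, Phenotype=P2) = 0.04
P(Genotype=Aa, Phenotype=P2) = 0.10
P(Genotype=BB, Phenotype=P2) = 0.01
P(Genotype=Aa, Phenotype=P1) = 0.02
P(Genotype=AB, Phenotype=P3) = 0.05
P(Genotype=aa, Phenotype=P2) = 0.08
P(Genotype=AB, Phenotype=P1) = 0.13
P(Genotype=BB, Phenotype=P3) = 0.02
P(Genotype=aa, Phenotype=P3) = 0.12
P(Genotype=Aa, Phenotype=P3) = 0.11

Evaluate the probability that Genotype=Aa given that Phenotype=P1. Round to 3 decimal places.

P(Phenotype=P1) = 0.02 + 0.02 + 0.08 + 0.13 + 0.06 = 0.31.
P(Genotype=Aa | Phenotype=P1) = 0.02/0.31 = 0.065.

0.065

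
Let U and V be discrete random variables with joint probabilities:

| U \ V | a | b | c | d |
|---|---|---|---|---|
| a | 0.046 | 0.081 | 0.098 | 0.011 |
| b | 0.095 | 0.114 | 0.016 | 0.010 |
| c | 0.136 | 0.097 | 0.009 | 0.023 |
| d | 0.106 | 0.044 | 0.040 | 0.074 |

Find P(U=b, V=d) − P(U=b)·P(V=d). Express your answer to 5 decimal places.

-0.01773

P(U=b) = 0.095 + 0.114 + 0.016 + 0.010 = 0.235.
P(V=d) = 0.011 + 0.010 + 0.023 + 0.074 = 0.118.
P(U=b, V=d) − P(U=b)P(V=d) = 0.010 − 0.235×0.118 = -0.01773.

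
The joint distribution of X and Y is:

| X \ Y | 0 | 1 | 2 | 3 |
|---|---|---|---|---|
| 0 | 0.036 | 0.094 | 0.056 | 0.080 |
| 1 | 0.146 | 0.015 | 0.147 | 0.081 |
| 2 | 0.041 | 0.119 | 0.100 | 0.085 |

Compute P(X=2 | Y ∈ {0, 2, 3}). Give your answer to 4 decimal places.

P(Y=0) = 0.036 + 0.146 + 0.041 = 0.223.
P(Y=2) = 0.056 + 0.147 + 0.100 = 0.303.
P(Y=3) = 0.080 + 0.081 + 0.085 = 0.246.
P(Y ∈ {0, 2, 3}) = 0.223 + 0.303 + 0.246 = 0.772; P(X=2, Y ∈ {0, 2, 3}) = 0.041 + 0.100 + 0.085 = 0.226.
P(X=2 | Y ∈ {0, 2, 3}) = 0.226/0.772 = 0.2927.

0.2927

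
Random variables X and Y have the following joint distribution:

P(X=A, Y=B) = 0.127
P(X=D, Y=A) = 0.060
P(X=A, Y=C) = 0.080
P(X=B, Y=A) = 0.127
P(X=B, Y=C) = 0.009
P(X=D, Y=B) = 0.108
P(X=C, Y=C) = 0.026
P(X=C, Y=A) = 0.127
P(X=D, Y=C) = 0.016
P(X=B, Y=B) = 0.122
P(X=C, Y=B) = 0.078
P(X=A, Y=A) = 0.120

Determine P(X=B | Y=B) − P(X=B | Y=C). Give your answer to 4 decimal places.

0.2118

P(Y=B) = 0.127 + 0.122 + 0.078 + 0.108 = 0.435; P(X=B | Y=B) = 0.122/0.435 = 0.28046.
P(Y=C) = 0.080 + 0.009 + 0.026 + 0.016 = 0.131; P(X=B | Y=C) = 0.009/0.131 = 0.06870.
Difference = 0.2118.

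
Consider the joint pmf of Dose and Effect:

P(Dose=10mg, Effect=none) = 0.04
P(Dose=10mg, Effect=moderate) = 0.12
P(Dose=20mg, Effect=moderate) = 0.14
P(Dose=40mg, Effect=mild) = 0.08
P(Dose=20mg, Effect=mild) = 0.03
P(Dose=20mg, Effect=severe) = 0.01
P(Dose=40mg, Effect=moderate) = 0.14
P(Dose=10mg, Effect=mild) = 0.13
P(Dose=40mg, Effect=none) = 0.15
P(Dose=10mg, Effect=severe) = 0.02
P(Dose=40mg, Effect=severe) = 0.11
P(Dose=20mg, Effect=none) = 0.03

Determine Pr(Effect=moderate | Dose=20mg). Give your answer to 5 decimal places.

P(Dose=20mg) = 0.03 + 0.03 + 0.14 + 0.01 = 0.21.
P(Effect=moderate | Dose=20mg) = 0.14/0.21 = 0.66667.

0.66667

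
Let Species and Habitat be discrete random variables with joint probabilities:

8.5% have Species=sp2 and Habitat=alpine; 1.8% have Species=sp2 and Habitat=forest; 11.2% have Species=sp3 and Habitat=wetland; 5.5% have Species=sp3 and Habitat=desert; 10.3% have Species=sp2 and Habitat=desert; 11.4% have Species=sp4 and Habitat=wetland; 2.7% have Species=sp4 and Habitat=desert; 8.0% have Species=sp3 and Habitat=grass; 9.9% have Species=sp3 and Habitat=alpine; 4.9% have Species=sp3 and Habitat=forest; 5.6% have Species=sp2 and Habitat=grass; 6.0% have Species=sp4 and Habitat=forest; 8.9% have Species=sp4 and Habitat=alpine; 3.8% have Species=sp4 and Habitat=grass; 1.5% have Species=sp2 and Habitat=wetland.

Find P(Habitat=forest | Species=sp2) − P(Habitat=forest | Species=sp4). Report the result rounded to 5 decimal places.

P(Species=sp2) = 0.018 + 0.056 + 0.015 + 0.103 + 0.085 = 0.277; P(Habitat=forest | Species=sp2) = 0.018/0.277 = 0.064982.
P(Species=sp4) = 0.060 + 0.038 + 0.114 + 0.027 + 0.089 = 0.328; P(Habitat=forest | Species=sp4) = 0.060/0.328 = 0.182927.
Difference = -0.11794.

-0.11794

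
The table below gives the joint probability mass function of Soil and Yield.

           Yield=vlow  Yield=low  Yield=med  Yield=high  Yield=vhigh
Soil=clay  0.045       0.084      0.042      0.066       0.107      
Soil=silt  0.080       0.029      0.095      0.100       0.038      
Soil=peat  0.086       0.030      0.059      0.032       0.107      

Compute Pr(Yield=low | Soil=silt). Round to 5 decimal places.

P(Soil=silt) = 0.080 + 0.029 + 0.095 + 0.100 + 0.038 = 0.342.
P(Yield=low | Soil=silt) = 0.029/0.342 = 0.08480.

0.08480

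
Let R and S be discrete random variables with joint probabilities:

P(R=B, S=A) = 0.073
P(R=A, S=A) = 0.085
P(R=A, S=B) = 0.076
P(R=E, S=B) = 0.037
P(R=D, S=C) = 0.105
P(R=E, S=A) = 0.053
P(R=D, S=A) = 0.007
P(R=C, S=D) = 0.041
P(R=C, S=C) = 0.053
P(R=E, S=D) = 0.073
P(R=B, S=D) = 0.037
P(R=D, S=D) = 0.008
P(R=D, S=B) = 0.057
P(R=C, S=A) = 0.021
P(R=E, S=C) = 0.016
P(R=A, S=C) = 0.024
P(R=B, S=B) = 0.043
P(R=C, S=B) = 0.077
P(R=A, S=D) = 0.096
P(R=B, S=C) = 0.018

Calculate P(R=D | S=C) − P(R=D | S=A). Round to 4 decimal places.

0.4568

P(S=C) = 0.024 + 0.018 + 0.053 + 0.105 + 0.016 = 0.216; P(R=D | S=C) = 0.105/0.216 = 0.48611.
P(S=A) = 0.085 + 0.073 + 0.021 + 0.007 + 0.053 = 0.239; P(R=D | S=A) = 0.007/0.239 = 0.02929.
Difference = 0.4568.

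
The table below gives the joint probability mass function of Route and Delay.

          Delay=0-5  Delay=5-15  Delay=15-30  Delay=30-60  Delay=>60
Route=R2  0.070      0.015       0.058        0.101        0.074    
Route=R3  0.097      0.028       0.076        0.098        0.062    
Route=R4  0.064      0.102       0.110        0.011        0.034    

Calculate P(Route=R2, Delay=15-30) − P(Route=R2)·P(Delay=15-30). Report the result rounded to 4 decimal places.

-0.0196

P(Route=R2) = 0.070 + 0.015 + 0.058 + 0.101 + 0.074 = 0.318.
P(Delay=15-30) = 0.058 + 0.076 + 0.110 = 0.244.
P(Route=R2, Delay=15-30) − P(Route=R2)P(Delay=15-30) = 0.058 − 0.318×0.244 = -0.0196.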